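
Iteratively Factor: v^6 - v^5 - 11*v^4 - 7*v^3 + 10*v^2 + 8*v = (v + 1)*(v^5 - 2*v^4 - 9*v^3 + 2*v^2 + 8*v) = (v - 4)*(v + 1)*(v^4 + 2*v^3 - v^2 - 2*v) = v*(v - 4)*(v + 1)*(v^3 + 2*v^2 - v - 2) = v*(v - 4)*(v + 1)*(v + 2)*(v^2 - 1) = v*(v - 4)*(v - 1)*(v + 1)*(v + 2)*(v + 1)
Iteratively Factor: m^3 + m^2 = (m)*(m^2 + m) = m*(m + 1)*(m)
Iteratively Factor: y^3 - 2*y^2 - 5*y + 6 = (y + 2)*(y^2 - 4*y + 3) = (y - 1)*(y + 2)*(y - 3)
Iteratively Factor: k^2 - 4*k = (k - 4)*(k)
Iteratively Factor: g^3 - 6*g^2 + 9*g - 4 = (g - 4)*(g^2 - 2*g + 1) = (g - 4)*(g - 1)*(g - 1)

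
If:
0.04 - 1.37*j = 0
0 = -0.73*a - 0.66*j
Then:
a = -0.03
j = 0.03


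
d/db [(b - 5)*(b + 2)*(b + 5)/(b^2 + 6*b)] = (b^4 + 12*b^3 + 37*b^2 + 100*b + 300)/(b^2*(b^2 + 12*b + 36))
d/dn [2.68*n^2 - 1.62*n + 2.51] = 5.36*n - 1.62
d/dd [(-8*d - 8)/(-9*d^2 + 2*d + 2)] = 72*d*(-d - 2)/(81*d^4 - 36*d^3 - 32*d^2 + 8*d + 4)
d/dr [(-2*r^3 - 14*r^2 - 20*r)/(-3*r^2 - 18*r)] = 2*(r^2 + 12*r + 32)/(3*(r^2 + 12*r + 36))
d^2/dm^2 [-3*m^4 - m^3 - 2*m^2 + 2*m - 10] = -36*m^2 - 6*m - 4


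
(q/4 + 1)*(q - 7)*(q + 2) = q^3/4 - q^2/4 - 17*q/2 - 14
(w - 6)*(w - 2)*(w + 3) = w^3 - 5*w^2 - 12*w + 36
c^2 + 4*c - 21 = (c - 3)*(c + 7)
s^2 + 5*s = s*(s + 5)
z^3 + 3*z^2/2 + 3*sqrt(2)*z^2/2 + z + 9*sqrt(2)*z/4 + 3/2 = (z + 3/2)*(z + sqrt(2)/2)*(z + sqrt(2))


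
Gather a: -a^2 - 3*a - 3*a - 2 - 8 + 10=-a^2 - 6*a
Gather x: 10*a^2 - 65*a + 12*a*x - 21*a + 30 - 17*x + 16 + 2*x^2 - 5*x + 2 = 10*a^2 - 86*a + 2*x^2 + x*(12*a - 22) + 48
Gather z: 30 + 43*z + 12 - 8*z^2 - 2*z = -8*z^2 + 41*z + 42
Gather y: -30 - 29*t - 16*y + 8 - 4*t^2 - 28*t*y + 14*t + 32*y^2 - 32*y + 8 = -4*t^2 - 15*t + 32*y^2 + y*(-28*t - 48) - 14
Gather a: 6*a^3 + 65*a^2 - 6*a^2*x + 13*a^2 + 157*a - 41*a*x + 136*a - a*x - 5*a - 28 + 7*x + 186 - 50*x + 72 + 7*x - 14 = 6*a^3 + a^2*(78 - 6*x) + a*(288 - 42*x) - 36*x + 216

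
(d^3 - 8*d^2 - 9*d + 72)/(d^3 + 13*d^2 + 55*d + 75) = (d^2 - 11*d + 24)/(d^2 + 10*d + 25)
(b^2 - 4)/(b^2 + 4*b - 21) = (b^2 - 4)/(b^2 + 4*b - 21)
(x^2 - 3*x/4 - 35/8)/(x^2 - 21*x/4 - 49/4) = (x - 5/2)/(x - 7)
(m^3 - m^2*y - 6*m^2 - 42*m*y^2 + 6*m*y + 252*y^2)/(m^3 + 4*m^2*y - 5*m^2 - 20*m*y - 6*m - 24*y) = (m^2 - m*y - 42*y^2)/(m^2 + 4*m*y + m + 4*y)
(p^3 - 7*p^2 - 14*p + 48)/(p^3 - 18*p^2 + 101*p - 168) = (p^2 + p - 6)/(p^2 - 10*p + 21)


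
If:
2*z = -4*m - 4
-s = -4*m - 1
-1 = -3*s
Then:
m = -1/6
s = 1/3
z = -5/3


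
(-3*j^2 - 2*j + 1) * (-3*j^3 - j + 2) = 9*j^5 + 6*j^4 - 4*j^2 - 5*j + 2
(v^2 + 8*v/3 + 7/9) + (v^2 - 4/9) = 2*v^2 + 8*v/3 + 1/3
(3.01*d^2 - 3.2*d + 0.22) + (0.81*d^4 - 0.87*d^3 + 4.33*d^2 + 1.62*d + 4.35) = 0.81*d^4 - 0.87*d^3 + 7.34*d^2 - 1.58*d + 4.57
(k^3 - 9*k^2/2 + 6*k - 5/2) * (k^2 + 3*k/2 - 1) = k^5 - 3*k^4 - 7*k^3/4 + 11*k^2 - 39*k/4 + 5/2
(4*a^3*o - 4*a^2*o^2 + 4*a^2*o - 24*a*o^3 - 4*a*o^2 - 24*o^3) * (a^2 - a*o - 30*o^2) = 4*a^5*o - 8*a^4*o^2 + 4*a^4*o - 140*a^3*o^3 - 8*a^3*o^2 + 144*a^2*o^4 - 140*a^2*o^3 + 720*a*o^5 + 144*a*o^4 + 720*o^5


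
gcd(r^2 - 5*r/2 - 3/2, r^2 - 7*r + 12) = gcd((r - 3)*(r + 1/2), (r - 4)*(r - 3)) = r - 3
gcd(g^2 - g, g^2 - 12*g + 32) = 1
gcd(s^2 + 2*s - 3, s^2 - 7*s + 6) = s - 1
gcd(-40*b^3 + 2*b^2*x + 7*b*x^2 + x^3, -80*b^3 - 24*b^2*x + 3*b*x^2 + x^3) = 4*b + x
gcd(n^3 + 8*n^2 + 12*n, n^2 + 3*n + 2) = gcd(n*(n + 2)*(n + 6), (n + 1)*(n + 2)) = n + 2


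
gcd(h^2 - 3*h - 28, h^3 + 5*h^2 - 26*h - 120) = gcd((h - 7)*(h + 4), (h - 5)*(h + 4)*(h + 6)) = h + 4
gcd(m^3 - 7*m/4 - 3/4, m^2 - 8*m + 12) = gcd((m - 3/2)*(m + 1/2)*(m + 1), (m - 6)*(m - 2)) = 1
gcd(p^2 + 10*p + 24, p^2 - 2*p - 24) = p + 4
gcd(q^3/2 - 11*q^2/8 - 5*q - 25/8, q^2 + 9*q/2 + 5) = 1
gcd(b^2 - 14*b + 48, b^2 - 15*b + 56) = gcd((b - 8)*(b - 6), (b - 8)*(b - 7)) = b - 8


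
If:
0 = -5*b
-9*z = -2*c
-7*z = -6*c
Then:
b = 0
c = 0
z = 0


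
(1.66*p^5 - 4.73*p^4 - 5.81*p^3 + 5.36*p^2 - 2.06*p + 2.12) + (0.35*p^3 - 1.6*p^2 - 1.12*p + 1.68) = 1.66*p^5 - 4.73*p^4 - 5.46*p^3 + 3.76*p^2 - 3.18*p + 3.8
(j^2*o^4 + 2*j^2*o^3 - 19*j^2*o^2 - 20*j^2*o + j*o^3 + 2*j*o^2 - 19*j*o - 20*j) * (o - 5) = j^2*o^5 - 3*j^2*o^4 - 29*j^2*o^3 + 75*j^2*o^2 + 100*j^2*o + j*o^4 - 3*j*o^3 - 29*j*o^2 + 75*j*o + 100*j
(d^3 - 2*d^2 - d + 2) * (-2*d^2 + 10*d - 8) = -2*d^5 + 14*d^4 - 26*d^3 + 2*d^2 + 28*d - 16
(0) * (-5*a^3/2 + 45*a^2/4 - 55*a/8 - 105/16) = 0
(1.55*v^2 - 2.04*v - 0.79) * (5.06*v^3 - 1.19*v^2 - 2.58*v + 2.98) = 7.843*v^5 - 12.1669*v^4 - 5.5688*v^3 + 10.8223*v^2 - 4.041*v - 2.3542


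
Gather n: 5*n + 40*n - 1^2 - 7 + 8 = 45*n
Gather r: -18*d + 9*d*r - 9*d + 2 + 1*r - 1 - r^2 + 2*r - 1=-27*d - r^2 + r*(9*d + 3)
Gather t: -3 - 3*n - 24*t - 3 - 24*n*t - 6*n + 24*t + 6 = -24*n*t - 9*n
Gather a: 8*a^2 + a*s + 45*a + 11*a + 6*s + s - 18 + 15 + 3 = 8*a^2 + a*(s + 56) + 7*s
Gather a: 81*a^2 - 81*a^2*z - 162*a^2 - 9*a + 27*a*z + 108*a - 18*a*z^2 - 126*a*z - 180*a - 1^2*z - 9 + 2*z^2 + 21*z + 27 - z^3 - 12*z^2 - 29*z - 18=a^2*(-81*z - 81) + a*(-18*z^2 - 99*z - 81) - z^3 - 10*z^2 - 9*z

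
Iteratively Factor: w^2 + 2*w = (w)*(w + 2)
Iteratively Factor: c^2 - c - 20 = (c + 4)*(c - 5)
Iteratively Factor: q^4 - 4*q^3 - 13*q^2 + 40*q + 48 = (q - 4)*(q^3 - 13*q - 12) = (q - 4)*(q + 1)*(q^2 - q - 12) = (q - 4)*(q + 1)*(q + 3)*(q - 4)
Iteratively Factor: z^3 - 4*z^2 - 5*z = (z - 5)*(z^2 + z) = z*(z - 5)*(z + 1)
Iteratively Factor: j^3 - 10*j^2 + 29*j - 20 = (j - 1)*(j^2 - 9*j + 20) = (j - 5)*(j - 1)*(j - 4)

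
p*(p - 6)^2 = p^3 - 12*p^2 + 36*p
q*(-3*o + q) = -3*o*q + q^2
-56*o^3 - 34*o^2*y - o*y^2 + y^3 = (-7*o + y)*(2*o + y)*(4*o + y)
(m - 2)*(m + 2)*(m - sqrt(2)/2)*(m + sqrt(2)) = m^4 + sqrt(2)*m^3/2 - 5*m^2 - 2*sqrt(2)*m + 4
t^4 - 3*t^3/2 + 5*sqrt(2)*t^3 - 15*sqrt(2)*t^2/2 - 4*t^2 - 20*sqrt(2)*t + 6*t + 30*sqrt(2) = (t - 2)*(t - 3/2)*(t + 2)*(t + 5*sqrt(2))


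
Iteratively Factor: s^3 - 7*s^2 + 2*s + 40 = (s - 5)*(s^2 - 2*s - 8) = (s - 5)*(s - 4)*(s + 2)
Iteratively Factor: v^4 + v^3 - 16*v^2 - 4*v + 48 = (v - 2)*(v^3 + 3*v^2 - 10*v - 24) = (v - 2)*(v + 2)*(v^2 + v - 12) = (v - 3)*(v - 2)*(v + 2)*(v + 4)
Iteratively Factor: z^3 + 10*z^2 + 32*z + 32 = (z + 2)*(z^2 + 8*z + 16) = (z + 2)*(z + 4)*(z + 4)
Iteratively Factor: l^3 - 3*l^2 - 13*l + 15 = (l + 3)*(l^2 - 6*l + 5) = (l - 5)*(l + 3)*(l - 1)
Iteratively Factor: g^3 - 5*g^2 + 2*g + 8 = (g - 2)*(g^2 - 3*g - 4) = (g - 2)*(g + 1)*(g - 4)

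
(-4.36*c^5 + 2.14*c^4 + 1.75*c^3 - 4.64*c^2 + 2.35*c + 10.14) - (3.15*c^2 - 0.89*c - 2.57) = -4.36*c^5 + 2.14*c^4 + 1.75*c^3 - 7.79*c^2 + 3.24*c + 12.71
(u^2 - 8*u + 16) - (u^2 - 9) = 25 - 8*u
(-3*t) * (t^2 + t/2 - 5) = -3*t^3 - 3*t^2/2 + 15*t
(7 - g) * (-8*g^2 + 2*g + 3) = 8*g^3 - 58*g^2 + 11*g + 21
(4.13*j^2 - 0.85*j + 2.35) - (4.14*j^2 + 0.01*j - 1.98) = -0.00999999999999979*j^2 - 0.86*j + 4.33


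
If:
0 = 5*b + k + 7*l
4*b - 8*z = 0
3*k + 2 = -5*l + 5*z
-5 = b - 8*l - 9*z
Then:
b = -16/21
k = -487/168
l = 23/24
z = -8/21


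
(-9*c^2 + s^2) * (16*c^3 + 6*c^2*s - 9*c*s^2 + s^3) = -144*c^5 - 54*c^4*s + 97*c^3*s^2 - 3*c^2*s^3 - 9*c*s^4 + s^5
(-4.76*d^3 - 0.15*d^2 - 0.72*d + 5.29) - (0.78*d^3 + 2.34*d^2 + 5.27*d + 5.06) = -5.54*d^3 - 2.49*d^2 - 5.99*d + 0.23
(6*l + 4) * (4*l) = 24*l^2 + 16*l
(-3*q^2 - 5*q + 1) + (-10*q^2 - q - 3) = -13*q^2 - 6*q - 2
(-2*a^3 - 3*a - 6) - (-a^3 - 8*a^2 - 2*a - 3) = -a^3 + 8*a^2 - a - 3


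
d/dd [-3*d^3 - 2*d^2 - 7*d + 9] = -9*d^2 - 4*d - 7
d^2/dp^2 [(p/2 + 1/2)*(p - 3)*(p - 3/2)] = 3*p - 7/2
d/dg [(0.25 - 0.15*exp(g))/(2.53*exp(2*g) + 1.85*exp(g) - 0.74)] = (0.3795*exp(2*g) - 1.265*exp(g) - 0.3515)*exp(g)/(6.4009*exp(4*g) + 9.361*exp(3*g) - 0.321899999999999*exp(2*g) - 2.738*exp(g) + 0.5476)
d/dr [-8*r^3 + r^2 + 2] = 2*r*(1 - 12*r)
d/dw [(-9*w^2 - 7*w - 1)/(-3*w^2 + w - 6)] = (-30*w^2 + 102*w + 43)/(9*w^4 - 6*w^3 + 37*w^2 - 12*w + 36)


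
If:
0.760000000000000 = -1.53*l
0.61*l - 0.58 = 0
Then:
No Solution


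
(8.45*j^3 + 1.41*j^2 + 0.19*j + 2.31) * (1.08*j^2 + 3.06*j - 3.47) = 9.126*j^5 + 27.3798*j^4 - 24.8017*j^3 - 1.8165*j^2 + 6.4093*j - 8.0157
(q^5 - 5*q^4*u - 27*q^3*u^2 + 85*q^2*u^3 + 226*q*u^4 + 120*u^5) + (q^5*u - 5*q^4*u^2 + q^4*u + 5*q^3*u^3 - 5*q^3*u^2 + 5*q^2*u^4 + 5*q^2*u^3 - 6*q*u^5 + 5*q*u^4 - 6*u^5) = q^5*u + q^5 - 5*q^4*u^2 - 4*q^4*u + 5*q^3*u^3 - 32*q^3*u^2 + 5*q^2*u^4 + 90*q^2*u^3 - 6*q*u^5 + 231*q*u^4 + 114*u^5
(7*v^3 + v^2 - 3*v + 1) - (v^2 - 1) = 7*v^3 - 3*v + 2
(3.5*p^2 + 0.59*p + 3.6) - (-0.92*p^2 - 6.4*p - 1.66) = 4.42*p^2 + 6.99*p + 5.26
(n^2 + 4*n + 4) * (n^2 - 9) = n^4 + 4*n^3 - 5*n^2 - 36*n - 36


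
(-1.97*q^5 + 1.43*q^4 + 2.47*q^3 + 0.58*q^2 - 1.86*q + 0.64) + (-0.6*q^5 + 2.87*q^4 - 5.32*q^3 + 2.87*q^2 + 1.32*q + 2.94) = -2.57*q^5 + 4.3*q^4 - 2.85*q^3 + 3.45*q^2 - 0.54*q + 3.58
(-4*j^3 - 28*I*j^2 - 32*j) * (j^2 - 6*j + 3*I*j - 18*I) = -4*j^5 + 24*j^4 - 40*I*j^4 + 52*j^3 + 240*I*j^3 - 312*j^2 - 96*I*j^2 + 576*I*j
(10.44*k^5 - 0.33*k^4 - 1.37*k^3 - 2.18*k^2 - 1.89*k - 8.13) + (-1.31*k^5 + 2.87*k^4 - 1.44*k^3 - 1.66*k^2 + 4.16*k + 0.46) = 9.13*k^5 + 2.54*k^4 - 2.81*k^3 - 3.84*k^2 + 2.27*k - 7.67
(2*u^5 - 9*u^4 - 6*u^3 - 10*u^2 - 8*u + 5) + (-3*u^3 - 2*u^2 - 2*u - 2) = 2*u^5 - 9*u^4 - 9*u^3 - 12*u^2 - 10*u + 3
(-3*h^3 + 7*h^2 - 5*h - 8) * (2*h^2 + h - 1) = -6*h^5 + 11*h^4 - 28*h^2 - 3*h + 8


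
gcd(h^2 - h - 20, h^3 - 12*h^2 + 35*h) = h - 5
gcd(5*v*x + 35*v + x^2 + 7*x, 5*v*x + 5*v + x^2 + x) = 5*v + x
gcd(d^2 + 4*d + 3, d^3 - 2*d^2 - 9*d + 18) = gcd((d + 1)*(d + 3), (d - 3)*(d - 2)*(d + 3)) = d + 3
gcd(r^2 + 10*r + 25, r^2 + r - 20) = r + 5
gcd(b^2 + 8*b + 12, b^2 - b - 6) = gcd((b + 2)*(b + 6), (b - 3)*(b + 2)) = b + 2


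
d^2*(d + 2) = d^3 + 2*d^2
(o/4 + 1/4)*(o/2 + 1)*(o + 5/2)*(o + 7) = o^4/8 + 25*o^3/16 + 6*o^2 + 143*o/16 + 35/8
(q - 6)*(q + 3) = q^2 - 3*q - 18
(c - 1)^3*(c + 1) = c^4 - 2*c^3 + 2*c - 1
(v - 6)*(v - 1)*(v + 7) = v^3 - 43*v + 42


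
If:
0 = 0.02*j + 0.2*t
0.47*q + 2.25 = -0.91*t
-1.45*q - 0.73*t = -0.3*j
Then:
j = -75.24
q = -19.36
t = 7.52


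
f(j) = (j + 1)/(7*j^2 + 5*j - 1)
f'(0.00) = -6.00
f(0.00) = -1.00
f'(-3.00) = -0.01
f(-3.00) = -0.04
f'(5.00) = -0.01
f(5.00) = 0.03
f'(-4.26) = -0.01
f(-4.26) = -0.03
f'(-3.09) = -0.01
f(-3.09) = -0.04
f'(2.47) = -0.03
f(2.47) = 0.06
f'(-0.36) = -0.52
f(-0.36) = -0.34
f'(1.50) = -0.09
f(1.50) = 0.11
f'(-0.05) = -3.50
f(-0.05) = -0.77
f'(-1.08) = 0.31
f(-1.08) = -0.05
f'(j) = (-14*j - 5)*(j + 1)/(7*j^2 + 5*j - 1)^2 + 1/(7*j^2 + 5*j - 1) = (7*j^2 + 5*j - (j + 1)*(14*j + 5) - 1)/(7*j^2 + 5*j - 1)^2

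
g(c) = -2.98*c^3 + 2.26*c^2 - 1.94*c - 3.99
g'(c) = -8.94*c^2 + 4.52*c - 1.94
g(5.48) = -437.16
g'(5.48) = -245.64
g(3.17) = -82.36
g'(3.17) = -77.45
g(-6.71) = 1011.07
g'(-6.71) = -434.78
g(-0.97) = 2.74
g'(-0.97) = -14.74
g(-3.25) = 128.48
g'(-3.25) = -111.06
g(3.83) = -145.69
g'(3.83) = -115.77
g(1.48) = -11.57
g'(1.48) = -14.83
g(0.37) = -4.55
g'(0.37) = -1.49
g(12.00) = -4851.27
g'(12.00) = -1235.06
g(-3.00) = 102.63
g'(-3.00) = -95.96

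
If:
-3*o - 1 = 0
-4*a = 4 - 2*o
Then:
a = -7/6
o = -1/3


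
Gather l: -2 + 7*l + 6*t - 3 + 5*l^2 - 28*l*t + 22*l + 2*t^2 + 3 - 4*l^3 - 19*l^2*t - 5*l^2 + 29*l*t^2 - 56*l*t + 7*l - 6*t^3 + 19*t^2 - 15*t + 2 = -4*l^3 - 19*l^2*t + l*(29*t^2 - 84*t + 36) - 6*t^3 + 21*t^2 - 9*t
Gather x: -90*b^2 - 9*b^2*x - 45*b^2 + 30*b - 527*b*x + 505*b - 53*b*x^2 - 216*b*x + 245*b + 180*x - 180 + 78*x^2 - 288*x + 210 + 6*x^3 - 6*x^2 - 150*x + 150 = -135*b^2 + 780*b + 6*x^3 + x^2*(72 - 53*b) + x*(-9*b^2 - 743*b - 258) + 180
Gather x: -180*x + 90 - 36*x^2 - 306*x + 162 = -36*x^2 - 486*x + 252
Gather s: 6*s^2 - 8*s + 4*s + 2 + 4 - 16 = 6*s^2 - 4*s - 10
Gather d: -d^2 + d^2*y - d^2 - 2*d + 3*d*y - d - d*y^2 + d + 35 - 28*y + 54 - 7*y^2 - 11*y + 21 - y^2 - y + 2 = d^2*(y - 2) + d*(-y^2 + 3*y - 2) - 8*y^2 - 40*y + 112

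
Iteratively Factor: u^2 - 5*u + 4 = (u - 4)*(u - 1)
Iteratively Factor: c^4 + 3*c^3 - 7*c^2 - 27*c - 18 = (c - 3)*(c^3 + 6*c^2 + 11*c + 6) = (c - 3)*(c + 1)*(c^2 + 5*c + 6) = (c - 3)*(c + 1)*(c + 3)*(c + 2)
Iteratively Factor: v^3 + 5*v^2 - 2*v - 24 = (v - 2)*(v^2 + 7*v + 12) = (v - 2)*(v + 4)*(v + 3)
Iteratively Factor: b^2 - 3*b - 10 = (b - 5)*(b + 2)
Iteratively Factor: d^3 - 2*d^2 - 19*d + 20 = (d + 4)*(d^2 - 6*d + 5) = (d - 5)*(d + 4)*(d - 1)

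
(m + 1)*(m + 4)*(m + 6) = m^3 + 11*m^2 + 34*m + 24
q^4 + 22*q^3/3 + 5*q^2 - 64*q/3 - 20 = (q - 5/3)*(q + 1)*(q + 2)*(q + 6)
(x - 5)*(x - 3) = x^2 - 8*x + 15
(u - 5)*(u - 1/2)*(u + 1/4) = u^3 - 21*u^2/4 + 9*u/8 + 5/8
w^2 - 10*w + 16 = (w - 8)*(w - 2)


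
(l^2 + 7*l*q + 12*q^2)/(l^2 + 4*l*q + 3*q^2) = (l + 4*q)/(l + q)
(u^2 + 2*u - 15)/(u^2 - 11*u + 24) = (u + 5)/(u - 8)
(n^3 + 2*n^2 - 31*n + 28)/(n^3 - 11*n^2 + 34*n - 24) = (n + 7)/(n - 6)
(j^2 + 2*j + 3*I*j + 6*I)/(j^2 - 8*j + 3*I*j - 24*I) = (j + 2)/(j - 8)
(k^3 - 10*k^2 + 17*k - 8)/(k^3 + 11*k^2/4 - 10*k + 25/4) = 4*(k^2 - 9*k + 8)/(4*k^2 + 15*k - 25)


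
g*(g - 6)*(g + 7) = g^3 + g^2 - 42*g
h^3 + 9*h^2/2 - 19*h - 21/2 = (h - 3)*(h + 1/2)*(h + 7)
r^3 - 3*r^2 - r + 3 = (r - 3)*(r - 1)*(r + 1)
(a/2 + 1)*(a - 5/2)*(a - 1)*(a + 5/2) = a^4/2 + a^3/2 - 33*a^2/8 - 25*a/8 + 25/4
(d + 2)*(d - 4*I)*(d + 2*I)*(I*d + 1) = I*d^4 + 3*d^3 + 2*I*d^3 + 6*d^2 + 6*I*d^2 + 8*d + 12*I*d + 16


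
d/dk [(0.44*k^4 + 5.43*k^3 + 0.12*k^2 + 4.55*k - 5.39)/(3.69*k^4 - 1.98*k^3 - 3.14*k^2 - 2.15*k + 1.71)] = (-20.9079*k^6 - 3.6488*k^5 - 70.0191*k^4 + 77.235*k^3 + 9.8683*k^2 - 33.4388*k - 3.808)/(13.6161*k^8 - 14.6124*k^7 - 19.2528*k^6 - 3.4326*k^5 + 30.9934*k^4 + 6.7304*k^3 - 6.1163*k^2 - 7.353*k + 2.9241)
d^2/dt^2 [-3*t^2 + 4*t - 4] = -6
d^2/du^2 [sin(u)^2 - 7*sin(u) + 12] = 7*sin(u) + 2*cos(2*u)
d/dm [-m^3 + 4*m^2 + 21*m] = -3*m^2 + 8*m + 21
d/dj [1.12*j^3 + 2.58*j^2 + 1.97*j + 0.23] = 3.36*j^2 + 5.16*j + 1.97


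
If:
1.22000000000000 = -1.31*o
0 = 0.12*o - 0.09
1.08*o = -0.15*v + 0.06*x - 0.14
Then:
No Solution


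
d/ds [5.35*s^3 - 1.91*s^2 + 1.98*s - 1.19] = 16.05*s^2 - 3.82*s + 1.98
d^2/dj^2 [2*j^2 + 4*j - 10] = 4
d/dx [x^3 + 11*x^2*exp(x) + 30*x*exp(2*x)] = 11*x^2*exp(x) + 3*x^2 + 60*x*exp(2*x) + 22*x*exp(x) + 30*exp(2*x)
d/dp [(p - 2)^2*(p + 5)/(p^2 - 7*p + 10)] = (p^2 - 10*p - 5)/(p^2 - 10*p + 25)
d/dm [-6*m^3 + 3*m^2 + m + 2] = -18*m^2 + 6*m + 1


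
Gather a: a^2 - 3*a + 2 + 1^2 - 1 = a^2 - 3*a + 2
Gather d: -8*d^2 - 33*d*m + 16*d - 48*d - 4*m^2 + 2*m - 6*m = -8*d^2 + d*(-33*m - 32) - 4*m^2 - 4*m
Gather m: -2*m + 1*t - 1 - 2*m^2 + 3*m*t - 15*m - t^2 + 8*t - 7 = -2*m^2 + m*(3*t - 17) - t^2 + 9*t - 8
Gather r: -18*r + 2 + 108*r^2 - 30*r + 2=108*r^2 - 48*r + 4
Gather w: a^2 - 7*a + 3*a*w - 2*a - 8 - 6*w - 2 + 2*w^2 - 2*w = a^2 - 9*a + 2*w^2 + w*(3*a - 8) - 10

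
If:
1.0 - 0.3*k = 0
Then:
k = 3.33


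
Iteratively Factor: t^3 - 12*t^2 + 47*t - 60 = (t - 4)*(t^2 - 8*t + 15) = (t - 4)*(t - 3)*(t - 5)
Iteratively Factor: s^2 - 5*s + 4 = (s - 1)*(s - 4)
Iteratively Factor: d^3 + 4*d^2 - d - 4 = (d - 1)*(d^2 + 5*d + 4) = (d - 1)*(d + 4)*(d + 1)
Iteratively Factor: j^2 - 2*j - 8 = (j + 2)*(j - 4)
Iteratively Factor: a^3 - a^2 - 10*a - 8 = (a + 2)*(a^2 - 3*a - 4) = (a - 4)*(a + 2)*(a + 1)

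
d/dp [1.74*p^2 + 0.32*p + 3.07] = 3.48*p + 0.32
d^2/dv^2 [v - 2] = 0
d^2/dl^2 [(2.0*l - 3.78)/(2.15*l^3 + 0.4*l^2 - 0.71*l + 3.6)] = (55.47*l^5 - 199.3566*l^4 - 45.2668*l^3 - 154.76778*l^2 + 164.70432*l + 17.299404)/(9.938375*l^9 + 5.547*l^8 - 8.813925*l^7 + 46.3234*l^6 + 21.486645*l^5 - 30.63948*l^4 + 77.099689*l^3 + 20.99628*l^2 - 27.6048*l + 46.656)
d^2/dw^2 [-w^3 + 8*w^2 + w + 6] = 16 - 6*w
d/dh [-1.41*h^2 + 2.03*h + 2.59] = 2.03 - 2.82*h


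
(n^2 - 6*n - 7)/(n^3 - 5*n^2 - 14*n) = (n + 1)/(n*(n + 2))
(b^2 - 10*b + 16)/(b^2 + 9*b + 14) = (b^2 - 10*b + 16)/(b^2 + 9*b + 14)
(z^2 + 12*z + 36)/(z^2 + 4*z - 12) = (z + 6)/(z - 2)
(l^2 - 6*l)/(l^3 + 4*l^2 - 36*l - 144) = l/(l^2 + 10*l + 24)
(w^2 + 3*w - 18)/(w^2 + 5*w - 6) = (w - 3)/(w - 1)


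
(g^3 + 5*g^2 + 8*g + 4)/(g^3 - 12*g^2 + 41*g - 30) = (g^3 + 5*g^2 + 8*g + 4)/(g^3 - 12*g^2 + 41*g - 30)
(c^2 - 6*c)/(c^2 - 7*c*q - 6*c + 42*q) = c/(c - 7*q)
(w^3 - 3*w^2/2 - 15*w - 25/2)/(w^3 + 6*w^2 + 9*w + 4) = (2*w^2 - 5*w - 25)/(2*(w^2 + 5*w + 4))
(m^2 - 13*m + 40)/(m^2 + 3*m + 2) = (m^2 - 13*m + 40)/(m^2 + 3*m + 2)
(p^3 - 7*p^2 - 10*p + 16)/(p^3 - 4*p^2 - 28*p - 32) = (p - 1)/(p + 2)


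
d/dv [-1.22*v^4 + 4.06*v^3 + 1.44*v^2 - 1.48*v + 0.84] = -4.88*v^3 + 12.18*v^2 + 2.88*v - 1.48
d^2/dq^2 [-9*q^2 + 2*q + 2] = -18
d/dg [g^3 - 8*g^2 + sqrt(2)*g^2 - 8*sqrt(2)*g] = 3*g^2 - 16*g + 2*sqrt(2)*g - 8*sqrt(2)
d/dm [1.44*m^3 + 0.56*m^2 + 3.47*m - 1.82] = 4.32*m^2 + 1.12*m + 3.47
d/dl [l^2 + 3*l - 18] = 2*l + 3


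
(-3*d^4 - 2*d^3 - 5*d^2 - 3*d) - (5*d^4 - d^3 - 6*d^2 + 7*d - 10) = -8*d^4 - d^3 + d^2 - 10*d + 10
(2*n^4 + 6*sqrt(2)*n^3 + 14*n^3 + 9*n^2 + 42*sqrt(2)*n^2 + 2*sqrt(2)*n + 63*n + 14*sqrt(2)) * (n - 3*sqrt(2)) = 2*n^5 + 14*n^4 - 27*n^3 - 189*n^2 - 25*sqrt(2)*n^2 - 175*sqrt(2)*n - 12*n - 84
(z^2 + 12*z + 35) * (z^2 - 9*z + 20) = z^4 + 3*z^3 - 53*z^2 - 75*z + 700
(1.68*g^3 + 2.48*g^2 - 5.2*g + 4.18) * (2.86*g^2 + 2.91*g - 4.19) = 4.8048*g^5 + 11.9816*g^4 - 14.6944*g^3 - 13.5684*g^2 + 33.9518*g - 17.5142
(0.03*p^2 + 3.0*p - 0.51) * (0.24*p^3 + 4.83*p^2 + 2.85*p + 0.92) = 0.0072*p^5 + 0.8649*p^4 + 14.4531*p^3 + 6.1143*p^2 + 1.3065*p - 0.4692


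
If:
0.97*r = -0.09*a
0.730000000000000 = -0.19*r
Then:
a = 41.41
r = -3.84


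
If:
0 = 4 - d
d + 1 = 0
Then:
No Solution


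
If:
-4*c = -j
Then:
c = j/4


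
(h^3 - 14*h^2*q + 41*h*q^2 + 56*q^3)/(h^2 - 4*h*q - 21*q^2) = (h^2 - 7*h*q - 8*q^2)/(h + 3*q)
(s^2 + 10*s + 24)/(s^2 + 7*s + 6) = (s + 4)/(s + 1)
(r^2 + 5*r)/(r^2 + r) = (r + 5)/(r + 1)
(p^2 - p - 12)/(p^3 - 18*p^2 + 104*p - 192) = (p + 3)/(p^2 - 14*p + 48)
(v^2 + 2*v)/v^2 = (v + 2)/v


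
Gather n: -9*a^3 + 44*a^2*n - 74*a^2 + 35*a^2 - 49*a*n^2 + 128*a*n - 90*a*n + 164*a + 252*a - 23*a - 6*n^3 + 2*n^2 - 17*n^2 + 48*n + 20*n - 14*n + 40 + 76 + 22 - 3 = -9*a^3 - 39*a^2 + 393*a - 6*n^3 + n^2*(-49*a - 15) + n*(44*a^2 + 38*a + 54) + 135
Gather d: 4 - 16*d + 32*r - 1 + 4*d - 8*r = -12*d + 24*r + 3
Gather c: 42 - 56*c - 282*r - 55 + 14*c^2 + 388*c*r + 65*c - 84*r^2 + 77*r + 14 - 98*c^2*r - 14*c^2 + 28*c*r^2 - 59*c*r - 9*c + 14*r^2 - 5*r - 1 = -98*c^2*r + c*(28*r^2 + 329*r) - 70*r^2 - 210*r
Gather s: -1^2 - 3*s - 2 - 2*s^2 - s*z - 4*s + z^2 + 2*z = -2*s^2 + s*(-z - 7) + z^2 + 2*z - 3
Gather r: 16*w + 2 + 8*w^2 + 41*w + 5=8*w^2 + 57*w + 7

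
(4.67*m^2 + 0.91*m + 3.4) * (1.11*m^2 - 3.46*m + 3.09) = 5.1837*m^4 - 15.1481*m^3 + 15.0557*m^2 - 8.9521*m + 10.506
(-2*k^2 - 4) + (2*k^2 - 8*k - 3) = -8*k - 7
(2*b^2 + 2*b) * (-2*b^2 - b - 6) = -4*b^4 - 6*b^3 - 14*b^2 - 12*b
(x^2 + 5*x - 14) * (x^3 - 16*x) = x^5 + 5*x^4 - 30*x^3 - 80*x^2 + 224*x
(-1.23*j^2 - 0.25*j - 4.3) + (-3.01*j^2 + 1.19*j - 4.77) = -4.24*j^2 + 0.94*j - 9.07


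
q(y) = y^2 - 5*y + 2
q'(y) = 2*y - 5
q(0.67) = -0.90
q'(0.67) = -3.66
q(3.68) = -2.86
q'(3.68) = 2.36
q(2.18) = -4.15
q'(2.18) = -0.64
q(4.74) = 0.77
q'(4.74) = 4.48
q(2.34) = -4.22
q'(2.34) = -0.32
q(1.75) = -3.69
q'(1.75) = -1.50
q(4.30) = -1.01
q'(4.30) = 3.60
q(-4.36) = 42.81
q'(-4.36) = -13.72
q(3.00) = -4.00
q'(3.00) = 1.00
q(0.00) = 2.00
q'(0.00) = -5.00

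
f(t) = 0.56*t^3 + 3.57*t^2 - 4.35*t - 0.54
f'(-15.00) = 266.55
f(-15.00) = -1022.04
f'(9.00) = 195.99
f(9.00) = 657.72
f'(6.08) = 101.16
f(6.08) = 230.85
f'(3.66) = 44.29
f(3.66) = 58.82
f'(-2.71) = -11.36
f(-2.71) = 26.32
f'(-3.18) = -10.07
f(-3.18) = 31.39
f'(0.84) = 2.83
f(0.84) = -1.34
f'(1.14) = 5.97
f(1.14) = -0.03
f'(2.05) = 17.35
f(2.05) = 10.37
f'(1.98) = 16.37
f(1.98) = 9.19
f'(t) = 1.68*t^2 + 7.14*t - 4.35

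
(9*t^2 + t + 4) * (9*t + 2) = 81*t^3 + 27*t^2 + 38*t + 8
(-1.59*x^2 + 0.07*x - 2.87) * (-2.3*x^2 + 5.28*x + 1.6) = 3.657*x^4 - 8.5562*x^3 + 4.4266*x^2 - 15.0416*x - 4.592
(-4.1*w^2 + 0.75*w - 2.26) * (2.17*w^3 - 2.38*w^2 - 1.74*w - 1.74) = -8.897*w^5 + 11.3855*w^4 + 0.4448*w^3 + 11.2078*w^2 + 2.6274*w + 3.9324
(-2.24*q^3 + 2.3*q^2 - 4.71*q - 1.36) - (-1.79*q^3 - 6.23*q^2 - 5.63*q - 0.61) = -0.45*q^3 + 8.53*q^2 + 0.92*q - 0.75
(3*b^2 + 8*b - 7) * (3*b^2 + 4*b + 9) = 9*b^4 + 36*b^3 + 38*b^2 + 44*b - 63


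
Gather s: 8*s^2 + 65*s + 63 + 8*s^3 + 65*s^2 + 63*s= 8*s^3 + 73*s^2 + 128*s + 63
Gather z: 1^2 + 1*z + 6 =z + 7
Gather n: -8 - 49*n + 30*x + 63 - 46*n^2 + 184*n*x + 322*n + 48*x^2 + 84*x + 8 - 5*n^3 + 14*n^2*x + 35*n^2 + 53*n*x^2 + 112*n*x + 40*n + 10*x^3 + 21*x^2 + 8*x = -5*n^3 + n^2*(14*x - 11) + n*(53*x^2 + 296*x + 313) + 10*x^3 + 69*x^2 + 122*x + 63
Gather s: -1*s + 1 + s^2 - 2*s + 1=s^2 - 3*s + 2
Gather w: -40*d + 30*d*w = 30*d*w - 40*d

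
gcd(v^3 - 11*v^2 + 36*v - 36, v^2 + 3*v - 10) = v - 2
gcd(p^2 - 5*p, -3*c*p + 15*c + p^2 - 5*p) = p - 5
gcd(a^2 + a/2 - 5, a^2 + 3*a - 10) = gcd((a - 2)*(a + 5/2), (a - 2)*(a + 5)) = a - 2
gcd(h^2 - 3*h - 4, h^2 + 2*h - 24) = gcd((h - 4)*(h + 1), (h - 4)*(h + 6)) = h - 4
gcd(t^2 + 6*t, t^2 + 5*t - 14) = 1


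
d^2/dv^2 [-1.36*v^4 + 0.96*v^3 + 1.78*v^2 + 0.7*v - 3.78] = -16.32*v^2 + 5.76*v + 3.56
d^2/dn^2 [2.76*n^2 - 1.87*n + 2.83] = 5.52000000000000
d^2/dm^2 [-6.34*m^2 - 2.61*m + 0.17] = -12.6800000000000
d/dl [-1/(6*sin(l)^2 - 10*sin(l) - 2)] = (6*sin(l) - 5)*cos(l)/(2*(-3*sin(l)^2 + 5*sin(l) + 1)^2)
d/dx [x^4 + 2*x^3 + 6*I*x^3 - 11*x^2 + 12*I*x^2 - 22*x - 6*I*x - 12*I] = 4*x^3 + x^2*(6 + 18*I) + x*(-22 + 24*I) - 22 - 6*I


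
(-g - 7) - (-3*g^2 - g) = 3*g^2 - 7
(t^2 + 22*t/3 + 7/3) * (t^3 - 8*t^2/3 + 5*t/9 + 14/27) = t^5 + 14*t^4/3 - 50*t^3/3 - 44*t^2/27 + 413*t/81 + 98/81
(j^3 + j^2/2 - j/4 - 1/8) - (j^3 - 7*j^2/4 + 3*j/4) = 9*j^2/4 - j - 1/8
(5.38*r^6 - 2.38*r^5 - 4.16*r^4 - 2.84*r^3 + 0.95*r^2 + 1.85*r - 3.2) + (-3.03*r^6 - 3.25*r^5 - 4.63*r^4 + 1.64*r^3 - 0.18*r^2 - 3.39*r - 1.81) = 2.35*r^6 - 5.63*r^5 - 8.79*r^4 - 1.2*r^3 + 0.77*r^2 - 1.54*r - 5.01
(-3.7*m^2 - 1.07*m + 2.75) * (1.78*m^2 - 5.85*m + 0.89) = -6.586*m^4 + 19.7404*m^3 + 7.8615*m^2 - 17.0398*m + 2.4475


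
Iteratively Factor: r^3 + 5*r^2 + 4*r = (r)*(r^2 + 5*r + 4) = r*(r + 4)*(r + 1)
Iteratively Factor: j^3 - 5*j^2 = (j - 5)*(j^2) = j*(j - 5)*(j)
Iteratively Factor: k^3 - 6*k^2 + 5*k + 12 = (k + 1)*(k^2 - 7*k + 12) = (k - 4)*(k + 1)*(k - 3)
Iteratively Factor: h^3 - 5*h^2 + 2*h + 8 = (h - 4)*(h^2 - h - 2) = (h - 4)*(h + 1)*(h - 2)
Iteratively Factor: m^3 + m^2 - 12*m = (m)*(m^2 + m - 12) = m*(m + 4)*(m - 3)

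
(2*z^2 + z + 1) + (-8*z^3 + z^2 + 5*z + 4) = -8*z^3 + 3*z^2 + 6*z + 5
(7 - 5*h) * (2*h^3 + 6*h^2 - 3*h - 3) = -10*h^4 - 16*h^3 + 57*h^2 - 6*h - 21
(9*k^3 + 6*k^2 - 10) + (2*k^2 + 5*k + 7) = 9*k^3 + 8*k^2 + 5*k - 3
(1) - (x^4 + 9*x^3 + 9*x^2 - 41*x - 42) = -x^4 - 9*x^3 - 9*x^2 + 41*x + 43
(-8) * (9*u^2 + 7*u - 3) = -72*u^2 - 56*u + 24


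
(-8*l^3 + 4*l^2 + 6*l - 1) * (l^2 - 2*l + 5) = -8*l^5 + 20*l^4 - 42*l^3 + 7*l^2 + 32*l - 5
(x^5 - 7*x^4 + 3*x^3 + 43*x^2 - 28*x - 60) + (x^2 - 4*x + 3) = x^5 - 7*x^4 + 3*x^3 + 44*x^2 - 32*x - 57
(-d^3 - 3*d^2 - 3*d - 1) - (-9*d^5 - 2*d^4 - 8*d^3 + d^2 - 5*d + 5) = 9*d^5 + 2*d^4 + 7*d^3 - 4*d^2 + 2*d - 6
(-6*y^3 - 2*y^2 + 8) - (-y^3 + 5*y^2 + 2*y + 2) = -5*y^3 - 7*y^2 - 2*y + 6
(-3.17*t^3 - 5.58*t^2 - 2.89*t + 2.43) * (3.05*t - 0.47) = -9.6685*t^4 - 15.5291*t^3 - 6.1919*t^2 + 8.7698*t - 1.1421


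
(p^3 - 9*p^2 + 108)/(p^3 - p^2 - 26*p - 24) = (p^2 - 3*p - 18)/(p^2 + 5*p + 4)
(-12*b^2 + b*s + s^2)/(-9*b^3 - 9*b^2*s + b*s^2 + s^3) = (4*b + s)/(3*b^2 + 4*b*s + s^2)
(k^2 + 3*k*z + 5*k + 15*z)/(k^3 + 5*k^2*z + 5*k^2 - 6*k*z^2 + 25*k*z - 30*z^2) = (-k - 3*z)/(-k^2 - 5*k*z + 6*z^2)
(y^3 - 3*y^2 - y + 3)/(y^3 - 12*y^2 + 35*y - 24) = (y + 1)/(y - 8)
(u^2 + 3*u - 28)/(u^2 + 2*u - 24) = (u + 7)/(u + 6)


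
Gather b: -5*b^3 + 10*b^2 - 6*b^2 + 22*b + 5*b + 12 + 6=-5*b^3 + 4*b^2 + 27*b + 18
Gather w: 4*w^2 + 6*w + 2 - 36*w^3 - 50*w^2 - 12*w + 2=-36*w^3 - 46*w^2 - 6*w + 4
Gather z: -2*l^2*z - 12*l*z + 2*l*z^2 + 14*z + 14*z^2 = z^2*(2*l + 14) + z*(-2*l^2 - 12*l + 14)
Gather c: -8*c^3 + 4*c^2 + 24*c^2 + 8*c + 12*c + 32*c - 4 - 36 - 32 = -8*c^3 + 28*c^2 + 52*c - 72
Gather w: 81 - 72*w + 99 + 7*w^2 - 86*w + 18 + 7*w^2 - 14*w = 14*w^2 - 172*w + 198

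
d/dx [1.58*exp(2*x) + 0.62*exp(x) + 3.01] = (3.16*exp(x) + 0.62)*exp(x)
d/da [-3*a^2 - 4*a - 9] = -6*a - 4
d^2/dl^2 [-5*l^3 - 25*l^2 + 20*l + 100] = -30*l - 50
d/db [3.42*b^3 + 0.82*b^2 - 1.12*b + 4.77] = 10.26*b^2 + 1.64*b - 1.12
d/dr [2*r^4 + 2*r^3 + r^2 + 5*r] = 8*r^3 + 6*r^2 + 2*r + 5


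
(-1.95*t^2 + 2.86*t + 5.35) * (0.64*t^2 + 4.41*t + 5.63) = -1.248*t^4 - 6.7691*t^3 + 5.0581*t^2 + 39.6953*t + 30.1205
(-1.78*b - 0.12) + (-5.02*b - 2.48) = -6.8*b - 2.6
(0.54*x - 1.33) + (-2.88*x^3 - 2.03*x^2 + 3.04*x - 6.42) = -2.88*x^3 - 2.03*x^2 + 3.58*x - 7.75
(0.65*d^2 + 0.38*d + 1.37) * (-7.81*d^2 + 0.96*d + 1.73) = -5.0765*d^4 - 2.3438*d^3 - 9.2104*d^2 + 1.9726*d + 2.3701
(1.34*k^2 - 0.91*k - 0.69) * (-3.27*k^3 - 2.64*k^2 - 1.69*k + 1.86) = -4.3818*k^5 - 0.5619*k^4 + 2.3941*k^3 + 5.8519*k^2 - 0.5265*k - 1.2834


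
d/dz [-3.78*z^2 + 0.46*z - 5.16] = 0.46 - 7.56*z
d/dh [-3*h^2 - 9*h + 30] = -6*h - 9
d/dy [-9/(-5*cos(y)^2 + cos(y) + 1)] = 9*(10*cos(y) - 1)*sin(y)/(-5*cos(y)^2 + cos(y) + 1)^2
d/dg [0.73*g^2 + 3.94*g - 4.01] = 1.46*g + 3.94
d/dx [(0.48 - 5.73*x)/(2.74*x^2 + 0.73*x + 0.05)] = (15.7002*x^2 - 2.6304*x - 0.6369)/(7.5076*x^4 + 4.0004*x^3 + 0.8069*x^2 + 0.073*x + 0.0025)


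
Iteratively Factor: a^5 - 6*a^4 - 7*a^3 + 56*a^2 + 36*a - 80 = (a + 2)*(a^4 - 8*a^3 + 9*a^2 + 38*a - 40) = (a - 1)*(a + 2)*(a^3 - 7*a^2 + 2*a + 40) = (a - 5)*(a - 1)*(a + 2)*(a^2 - 2*a - 8) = (a - 5)*(a - 4)*(a - 1)*(a + 2)*(a + 2)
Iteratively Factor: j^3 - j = (j + 1)*(j^2 - j) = (j - 1)*(j + 1)*(j)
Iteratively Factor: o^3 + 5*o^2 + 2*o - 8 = (o - 1)*(o^2 + 6*o + 8) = (o - 1)*(o + 2)*(o + 4)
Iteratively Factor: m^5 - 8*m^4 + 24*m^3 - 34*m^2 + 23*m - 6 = (m - 1)*(m^4 - 7*m^3 + 17*m^2 - 17*m + 6) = (m - 2)*(m - 1)*(m^3 - 5*m^2 + 7*m - 3) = (m - 2)*(m - 1)^2*(m^2 - 4*m + 3) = (m - 2)*(m - 1)^3*(m - 3)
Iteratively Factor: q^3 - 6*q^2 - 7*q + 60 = (q - 4)*(q^2 - 2*q - 15) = (q - 4)*(q + 3)*(q - 5)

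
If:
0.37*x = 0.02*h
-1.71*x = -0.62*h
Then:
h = 0.00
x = 0.00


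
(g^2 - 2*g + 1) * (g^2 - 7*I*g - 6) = g^4 - 2*g^3 - 7*I*g^3 - 5*g^2 + 14*I*g^2 + 12*g - 7*I*g - 6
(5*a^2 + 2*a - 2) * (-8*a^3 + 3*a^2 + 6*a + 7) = -40*a^5 - a^4 + 52*a^3 + 41*a^2 + 2*a - 14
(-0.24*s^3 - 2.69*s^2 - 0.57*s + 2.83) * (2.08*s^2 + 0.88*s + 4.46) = -0.4992*s^5 - 5.8064*s^4 - 4.6232*s^3 - 6.6126*s^2 - 0.0517999999999996*s + 12.6218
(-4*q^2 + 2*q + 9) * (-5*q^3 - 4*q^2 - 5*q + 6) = 20*q^5 + 6*q^4 - 33*q^3 - 70*q^2 - 33*q + 54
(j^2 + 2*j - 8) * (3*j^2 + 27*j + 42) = 3*j^4 + 33*j^3 + 72*j^2 - 132*j - 336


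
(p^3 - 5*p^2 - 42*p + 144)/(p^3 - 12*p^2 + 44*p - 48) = (p^3 - 5*p^2 - 42*p + 144)/(p^3 - 12*p^2 + 44*p - 48)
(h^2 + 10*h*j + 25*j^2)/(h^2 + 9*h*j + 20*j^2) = (h + 5*j)/(h + 4*j)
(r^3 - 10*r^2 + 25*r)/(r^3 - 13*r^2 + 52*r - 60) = r*(r - 5)/(r^2 - 8*r + 12)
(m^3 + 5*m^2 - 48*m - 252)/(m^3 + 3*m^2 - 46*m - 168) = (m + 6)/(m + 4)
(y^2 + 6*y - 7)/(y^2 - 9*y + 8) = (y + 7)/(y - 8)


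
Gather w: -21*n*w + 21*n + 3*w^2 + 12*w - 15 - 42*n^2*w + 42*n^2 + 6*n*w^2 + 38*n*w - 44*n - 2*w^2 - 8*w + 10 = 42*n^2 - 23*n + w^2*(6*n + 1) + w*(-42*n^2 + 17*n + 4) - 5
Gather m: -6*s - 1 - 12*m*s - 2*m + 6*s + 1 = m*(-12*s - 2)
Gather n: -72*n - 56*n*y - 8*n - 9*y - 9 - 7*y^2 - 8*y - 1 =n*(-56*y - 80) - 7*y^2 - 17*y - 10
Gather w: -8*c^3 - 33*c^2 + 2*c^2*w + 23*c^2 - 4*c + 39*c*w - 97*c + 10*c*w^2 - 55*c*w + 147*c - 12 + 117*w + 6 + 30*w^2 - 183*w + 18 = -8*c^3 - 10*c^2 + 46*c + w^2*(10*c + 30) + w*(2*c^2 - 16*c - 66) + 12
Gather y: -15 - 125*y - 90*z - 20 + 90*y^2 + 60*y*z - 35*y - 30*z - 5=90*y^2 + y*(60*z - 160) - 120*z - 40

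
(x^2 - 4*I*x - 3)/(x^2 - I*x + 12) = (x^2 - 4*I*x - 3)/(x^2 - I*x + 12)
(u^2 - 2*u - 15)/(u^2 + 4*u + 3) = (u - 5)/(u + 1)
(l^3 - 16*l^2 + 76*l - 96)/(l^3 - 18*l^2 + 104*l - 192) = (l - 2)/(l - 4)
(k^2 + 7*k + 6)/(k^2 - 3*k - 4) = (k + 6)/(k - 4)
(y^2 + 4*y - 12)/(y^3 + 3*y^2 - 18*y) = (y - 2)/(y*(y - 3))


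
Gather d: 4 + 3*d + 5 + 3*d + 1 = 6*d + 10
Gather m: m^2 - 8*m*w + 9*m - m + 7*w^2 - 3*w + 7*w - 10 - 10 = m^2 + m*(8 - 8*w) + 7*w^2 + 4*w - 20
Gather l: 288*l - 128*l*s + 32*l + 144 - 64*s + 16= l*(320 - 128*s) - 64*s + 160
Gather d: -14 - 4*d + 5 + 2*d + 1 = -2*d - 8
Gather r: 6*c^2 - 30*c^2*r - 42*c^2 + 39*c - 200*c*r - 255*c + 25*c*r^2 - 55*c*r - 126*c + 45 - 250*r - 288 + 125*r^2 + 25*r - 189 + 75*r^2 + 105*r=-36*c^2 - 342*c + r^2*(25*c + 200) + r*(-30*c^2 - 255*c - 120) - 432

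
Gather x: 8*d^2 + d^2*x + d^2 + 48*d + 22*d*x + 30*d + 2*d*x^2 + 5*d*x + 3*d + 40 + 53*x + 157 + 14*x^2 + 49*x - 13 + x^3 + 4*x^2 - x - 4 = 9*d^2 + 81*d + x^3 + x^2*(2*d + 18) + x*(d^2 + 27*d + 101) + 180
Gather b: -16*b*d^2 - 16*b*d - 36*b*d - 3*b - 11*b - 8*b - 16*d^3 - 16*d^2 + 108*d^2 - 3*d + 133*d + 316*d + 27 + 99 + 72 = b*(-16*d^2 - 52*d - 22) - 16*d^3 + 92*d^2 + 446*d + 198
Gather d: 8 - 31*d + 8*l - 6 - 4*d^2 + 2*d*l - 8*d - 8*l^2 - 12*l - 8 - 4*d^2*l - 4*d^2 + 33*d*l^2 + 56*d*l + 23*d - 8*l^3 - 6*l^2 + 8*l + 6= d^2*(-4*l - 8) + d*(33*l^2 + 58*l - 16) - 8*l^3 - 14*l^2 + 4*l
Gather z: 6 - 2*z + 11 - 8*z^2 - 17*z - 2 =-8*z^2 - 19*z + 15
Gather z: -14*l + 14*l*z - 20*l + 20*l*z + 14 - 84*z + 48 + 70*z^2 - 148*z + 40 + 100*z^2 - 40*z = -34*l + 170*z^2 + z*(34*l - 272) + 102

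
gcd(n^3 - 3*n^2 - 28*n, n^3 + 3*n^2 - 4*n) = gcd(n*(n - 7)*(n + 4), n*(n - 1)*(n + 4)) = n^2 + 4*n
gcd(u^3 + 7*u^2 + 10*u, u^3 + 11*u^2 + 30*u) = u^2 + 5*u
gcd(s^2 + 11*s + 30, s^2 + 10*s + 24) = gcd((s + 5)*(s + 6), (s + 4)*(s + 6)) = s + 6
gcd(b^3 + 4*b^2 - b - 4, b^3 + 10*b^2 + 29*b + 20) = b^2 + 5*b + 4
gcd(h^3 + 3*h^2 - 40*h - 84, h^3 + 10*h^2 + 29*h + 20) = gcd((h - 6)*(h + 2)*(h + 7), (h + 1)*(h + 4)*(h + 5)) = 1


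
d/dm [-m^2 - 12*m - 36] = -2*m - 12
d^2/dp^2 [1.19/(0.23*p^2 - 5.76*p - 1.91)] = (0.125902*p^2 - 3.153024*p - 1.19*(0.46*p - 5.76)*(0.92*p - 11.52) - 1.045534)/(-0.23*p^2 + 5.76*p + 1.91)^3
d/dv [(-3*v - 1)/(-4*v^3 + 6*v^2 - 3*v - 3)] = 6*(-4*v^3 + v^2 + 2*v + 1)/(16*v^6 - 48*v^5 + 60*v^4 - 12*v^3 - 27*v^2 + 18*v + 9)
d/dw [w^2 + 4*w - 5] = 2*w + 4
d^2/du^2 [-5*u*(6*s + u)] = -10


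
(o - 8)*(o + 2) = o^2 - 6*o - 16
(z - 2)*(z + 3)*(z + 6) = z^3 + 7*z^2 - 36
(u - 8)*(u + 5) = u^2 - 3*u - 40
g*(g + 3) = g^2 + 3*g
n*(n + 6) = n^2 + 6*n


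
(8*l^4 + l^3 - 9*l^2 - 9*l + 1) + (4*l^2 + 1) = 8*l^4 + l^3 - 5*l^2 - 9*l + 2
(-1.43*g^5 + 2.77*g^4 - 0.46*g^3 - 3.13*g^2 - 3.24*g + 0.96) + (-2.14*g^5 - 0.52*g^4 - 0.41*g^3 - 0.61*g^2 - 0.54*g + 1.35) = -3.57*g^5 + 2.25*g^4 - 0.87*g^3 - 3.74*g^2 - 3.78*g + 2.31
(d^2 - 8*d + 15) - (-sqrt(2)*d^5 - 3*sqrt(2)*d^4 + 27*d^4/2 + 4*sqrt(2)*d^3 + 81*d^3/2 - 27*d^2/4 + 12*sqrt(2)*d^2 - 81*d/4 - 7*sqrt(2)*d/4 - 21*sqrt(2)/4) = sqrt(2)*d^5 - 27*d^4/2 + 3*sqrt(2)*d^4 - 81*d^3/2 - 4*sqrt(2)*d^3 - 12*sqrt(2)*d^2 + 31*d^2/4 + 7*sqrt(2)*d/4 + 49*d/4 + 21*sqrt(2)/4 + 15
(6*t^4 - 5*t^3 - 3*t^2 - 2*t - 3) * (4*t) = 24*t^5 - 20*t^4 - 12*t^3 - 8*t^2 - 12*t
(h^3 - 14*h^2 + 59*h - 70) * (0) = 0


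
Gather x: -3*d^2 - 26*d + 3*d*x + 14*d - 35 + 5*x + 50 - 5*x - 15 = -3*d^2 + 3*d*x - 12*d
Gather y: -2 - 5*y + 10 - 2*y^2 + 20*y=-2*y^2 + 15*y + 8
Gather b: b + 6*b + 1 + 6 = 7*b + 7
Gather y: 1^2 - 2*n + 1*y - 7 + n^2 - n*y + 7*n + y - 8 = n^2 + 5*n + y*(2 - n) - 14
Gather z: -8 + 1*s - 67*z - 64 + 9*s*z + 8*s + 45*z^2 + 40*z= 9*s + 45*z^2 + z*(9*s - 27) - 72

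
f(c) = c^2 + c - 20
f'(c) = 2*c + 1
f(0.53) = -19.19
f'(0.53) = 2.06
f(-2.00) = -18.00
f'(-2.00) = -3.00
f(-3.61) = -10.58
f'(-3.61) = -6.22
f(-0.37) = -20.23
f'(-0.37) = 0.26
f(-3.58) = -10.76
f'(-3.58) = -6.16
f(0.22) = -19.73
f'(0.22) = 1.44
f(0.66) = -18.90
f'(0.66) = 2.32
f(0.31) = -19.59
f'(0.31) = 1.62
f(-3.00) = -14.00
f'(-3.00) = -5.00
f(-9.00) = 52.00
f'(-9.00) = -17.00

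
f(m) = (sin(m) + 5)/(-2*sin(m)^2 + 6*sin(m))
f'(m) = (4*sin(m)*cos(m) - 6*cos(m))*(sin(m) + 5)/(-2*sin(m)^2 + 6*sin(m))^2 + cos(m)/(-2*sin(m)^2 + 6*sin(m))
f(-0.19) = -3.99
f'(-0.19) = -22.81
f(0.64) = 1.95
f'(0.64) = -1.69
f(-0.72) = -0.90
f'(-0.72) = -1.37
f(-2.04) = -0.59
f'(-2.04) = 0.43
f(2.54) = 2.02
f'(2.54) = 1.96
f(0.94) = 1.64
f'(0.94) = -0.59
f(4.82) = -0.50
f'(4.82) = -0.08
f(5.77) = -1.32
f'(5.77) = -2.92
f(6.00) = -2.58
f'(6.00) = -10.13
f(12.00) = -1.18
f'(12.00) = -2.35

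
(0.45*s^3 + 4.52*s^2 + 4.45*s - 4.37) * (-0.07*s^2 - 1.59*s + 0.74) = -0.0315*s^5 - 1.0319*s^4 - 7.1653*s^3 - 3.4248*s^2 + 10.2413*s - 3.2338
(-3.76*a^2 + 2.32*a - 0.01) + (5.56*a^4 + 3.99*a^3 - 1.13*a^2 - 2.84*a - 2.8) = 5.56*a^4 + 3.99*a^3 - 4.89*a^2 - 0.52*a - 2.81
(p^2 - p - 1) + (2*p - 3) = p^2 + p - 4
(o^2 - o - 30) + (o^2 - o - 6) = 2*o^2 - 2*o - 36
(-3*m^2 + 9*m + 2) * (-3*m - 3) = 9*m^3 - 18*m^2 - 33*m - 6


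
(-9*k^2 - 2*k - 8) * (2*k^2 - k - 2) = -18*k^4 + 5*k^3 + 4*k^2 + 12*k + 16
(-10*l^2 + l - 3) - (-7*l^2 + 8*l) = -3*l^2 - 7*l - 3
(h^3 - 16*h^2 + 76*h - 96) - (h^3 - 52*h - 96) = -16*h^2 + 128*h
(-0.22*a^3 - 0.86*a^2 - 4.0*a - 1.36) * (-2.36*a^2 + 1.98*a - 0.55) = 0.5192*a^5 + 1.594*a^4 + 7.8582*a^3 - 4.2374*a^2 - 0.4928*a + 0.748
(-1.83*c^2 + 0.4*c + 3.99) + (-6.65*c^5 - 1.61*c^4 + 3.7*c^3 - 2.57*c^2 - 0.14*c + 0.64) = -6.65*c^5 - 1.61*c^4 + 3.7*c^3 - 4.4*c^2 + 0.26*c + 4.63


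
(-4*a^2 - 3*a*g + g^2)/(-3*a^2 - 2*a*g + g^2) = (4*a - g)/(3*a - g)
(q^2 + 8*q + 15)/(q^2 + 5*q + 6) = (q + 5)/(q + 2)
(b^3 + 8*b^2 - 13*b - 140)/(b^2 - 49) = (b^2 + b - 20)/(b - 7)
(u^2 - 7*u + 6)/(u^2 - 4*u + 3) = (u - 6)/(u - 3)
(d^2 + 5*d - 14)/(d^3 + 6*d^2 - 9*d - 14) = 1/(d + 1)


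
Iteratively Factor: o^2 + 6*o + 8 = (o + 4)*(o + 2)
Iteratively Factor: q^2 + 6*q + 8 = (q + 4)*(q + 2)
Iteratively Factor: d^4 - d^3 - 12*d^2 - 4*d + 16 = (d + 2)*(d^3 - 3*d^2 - 6*d + 8) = (d + 2)^2*(d^2 - 5*d + 4) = (d - 1)*(d + 2)^2*(d - 4)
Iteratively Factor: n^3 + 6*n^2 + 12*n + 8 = (n + 2)*(n^2 + 4*n + 4) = (n + 2)^2*(n + 2)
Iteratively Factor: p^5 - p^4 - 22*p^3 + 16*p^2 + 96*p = (p + 2)*(p^4 - 3*p^3 - 16*p^2 + 48*p) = p*(p + 2)*(p^3 - 3*p^2 - 16*p + 48) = p*(p - 3)*(p + 2)*(p^2 - 16) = p*(p - 4)*(p - 3)*(p + 2)*(p + 4)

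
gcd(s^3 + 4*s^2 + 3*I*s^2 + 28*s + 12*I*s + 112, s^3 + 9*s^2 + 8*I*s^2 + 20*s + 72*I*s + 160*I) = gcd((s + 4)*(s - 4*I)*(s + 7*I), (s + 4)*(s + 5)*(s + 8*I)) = s + 4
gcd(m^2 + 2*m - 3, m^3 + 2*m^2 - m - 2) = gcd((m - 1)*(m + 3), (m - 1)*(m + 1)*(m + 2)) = m - 1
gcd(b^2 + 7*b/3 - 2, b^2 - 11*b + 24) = 1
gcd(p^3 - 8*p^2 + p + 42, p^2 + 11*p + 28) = 1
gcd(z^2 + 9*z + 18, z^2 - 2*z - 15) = z + 3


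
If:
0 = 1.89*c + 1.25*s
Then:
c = -0.661375661375661*s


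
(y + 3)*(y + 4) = y^2 + 7*y + 12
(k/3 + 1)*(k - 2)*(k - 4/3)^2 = k^4/3 - 5*k^3/9 - 62*k^2/27 + 160*k/27 - 32/9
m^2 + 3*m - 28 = (m - 4)*(m + 7)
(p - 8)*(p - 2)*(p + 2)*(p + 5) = p^4 - 3*p^3 - 44*p^2 + 12*p + 160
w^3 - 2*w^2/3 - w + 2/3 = (w - 1)*(w - 2/3)*(w + 1)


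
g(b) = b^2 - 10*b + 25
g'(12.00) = 14.00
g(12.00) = 49.00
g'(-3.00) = -16.00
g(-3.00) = 64.00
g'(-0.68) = -11.36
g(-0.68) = 32.26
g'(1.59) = -6.82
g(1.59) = 11.63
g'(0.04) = -9.92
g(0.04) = 24.60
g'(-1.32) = -12.64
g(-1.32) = 39.94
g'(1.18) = -7.64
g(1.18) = 14.59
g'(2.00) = -6.00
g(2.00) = 9.00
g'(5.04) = 0.08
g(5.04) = 0.00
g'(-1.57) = -13.14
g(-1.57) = 43.16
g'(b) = 2*b - 10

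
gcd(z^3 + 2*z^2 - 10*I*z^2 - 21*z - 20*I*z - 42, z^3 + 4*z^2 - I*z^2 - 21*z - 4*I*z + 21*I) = 1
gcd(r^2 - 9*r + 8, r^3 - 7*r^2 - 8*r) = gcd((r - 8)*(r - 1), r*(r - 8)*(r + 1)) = r - 8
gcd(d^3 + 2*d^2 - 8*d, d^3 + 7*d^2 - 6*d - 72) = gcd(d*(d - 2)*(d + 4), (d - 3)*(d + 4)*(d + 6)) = d + 4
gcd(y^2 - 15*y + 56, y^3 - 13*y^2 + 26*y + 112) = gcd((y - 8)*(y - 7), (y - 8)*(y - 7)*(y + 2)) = y^2 - 15*y + 56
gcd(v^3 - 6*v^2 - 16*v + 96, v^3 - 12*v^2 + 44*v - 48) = v^2 - 10*v + 24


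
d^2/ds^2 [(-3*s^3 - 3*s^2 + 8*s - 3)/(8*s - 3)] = 6*(-64*s^3 + 72*s^2 - 27*s - 9)/(512*s^3 - 576*s^2 + 216*s - 27)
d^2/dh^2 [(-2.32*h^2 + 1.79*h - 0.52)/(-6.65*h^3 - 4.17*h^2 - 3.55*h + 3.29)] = (205.1924*h^6 - 474.949650000001*h^5 - 350.49357*h^4 + 894.905788*h^3 - 151.068756*h^2 - 32.897442*h + 35.785886)/(294.079625*h^9 + 553.223475*h^8 + 817.87818*h^7 + 226.695288*h^6 - 110.78841*h^5 - 479.983218*h^4 - 31.54142*h^3 + 11.022816*h^2 + 115.276665*h - 35.611289)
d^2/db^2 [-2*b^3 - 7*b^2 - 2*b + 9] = -12*b - 14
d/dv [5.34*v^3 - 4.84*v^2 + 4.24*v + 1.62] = 16.02*v^2 - 9.68*v + 4.24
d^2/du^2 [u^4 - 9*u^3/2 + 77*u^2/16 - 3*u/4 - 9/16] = 12*u^2 - 27*u + 77/8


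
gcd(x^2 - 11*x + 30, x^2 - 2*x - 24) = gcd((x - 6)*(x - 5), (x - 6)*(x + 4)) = x - 6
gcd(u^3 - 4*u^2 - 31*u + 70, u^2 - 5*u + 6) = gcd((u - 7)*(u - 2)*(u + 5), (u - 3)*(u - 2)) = u - 2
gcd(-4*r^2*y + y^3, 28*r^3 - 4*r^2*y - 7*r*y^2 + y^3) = -4*r^2 + y^2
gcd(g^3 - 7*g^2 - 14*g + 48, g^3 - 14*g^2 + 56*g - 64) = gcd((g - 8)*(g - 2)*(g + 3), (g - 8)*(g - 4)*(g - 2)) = g^2 - 10*g + 16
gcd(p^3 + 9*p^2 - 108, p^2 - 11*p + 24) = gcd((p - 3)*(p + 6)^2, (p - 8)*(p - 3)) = p - 3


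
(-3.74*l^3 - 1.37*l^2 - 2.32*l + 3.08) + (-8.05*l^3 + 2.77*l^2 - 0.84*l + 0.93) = -11.79*l^3 + 1.4*l^2 - 3.16*l + 4.01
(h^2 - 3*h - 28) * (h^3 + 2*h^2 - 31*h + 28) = h^5 - h^4 - 65*h^3 + 65*h^2 + 784*h - 784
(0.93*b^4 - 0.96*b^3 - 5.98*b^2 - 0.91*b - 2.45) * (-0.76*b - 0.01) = -0.7068*b^5 + 0.7203*b^4 + 4.5544*b^3 + 0.7514*b^2 + 1.8711*b + 0.0245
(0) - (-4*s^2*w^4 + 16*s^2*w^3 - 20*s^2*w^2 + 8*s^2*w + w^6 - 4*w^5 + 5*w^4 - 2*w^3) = 4*s^2*w^4 - 16*s^2*w^3 + 20*s^2*w^2 - 8*s^2*w - w^6 + 4*w^5 - 5*w^4 + 2*w^3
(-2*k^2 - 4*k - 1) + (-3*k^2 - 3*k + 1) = -5*k^2 - 7*k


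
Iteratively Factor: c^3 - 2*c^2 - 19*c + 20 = (c - 1)*(c^2 - c - 20) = (c - 1)*(c + 4)*(c - 5)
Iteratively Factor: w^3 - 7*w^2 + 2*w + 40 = (w - 4)*(w^2 - 3*w - 10) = (w - 5)*(w - 4)*(w + 2)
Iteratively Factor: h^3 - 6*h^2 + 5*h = (h)*(h^2 - 6*h + 5) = h*(h - 5)*(h - 1)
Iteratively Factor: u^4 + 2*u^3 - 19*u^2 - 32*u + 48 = (u - 1)*(u^3 + 3*u^2 - 16*u - 48) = (u - 1)*(u + 4)*(u^2 - u - 12) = (u - 1)*(u + 3)*(u + 4)*(u - 4)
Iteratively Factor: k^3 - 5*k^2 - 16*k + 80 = (k + 4)*(k^2 - 9*k + 20) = (k - 4)*(k + 4)*(k - 5)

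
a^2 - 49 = (a - 7)*(a + 7)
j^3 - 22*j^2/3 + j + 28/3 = (j - 7)*(j - 4/3)*(j + 1)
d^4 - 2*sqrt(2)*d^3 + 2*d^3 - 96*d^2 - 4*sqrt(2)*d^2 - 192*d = d*(d + 2)*(d - 8*sqrt(2))*(d + 6*sqrt(2))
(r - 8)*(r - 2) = r^2 - 10*r + 16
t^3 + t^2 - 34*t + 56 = (t - 4)*(t - 2)*(t + 7)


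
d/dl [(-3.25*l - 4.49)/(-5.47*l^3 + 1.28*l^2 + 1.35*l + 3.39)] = (-35.555*l^3 - 69.5209*l^2 + 11.4944*l - 4.956)/(29.9209*l^6 - 14.0032*l^5 - 13.1306*l^4 - 33.6306*l^3 + 10.5009*l^2 + 9.153*l + 11.4921)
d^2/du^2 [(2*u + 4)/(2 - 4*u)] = -20/(2*u - 1)^3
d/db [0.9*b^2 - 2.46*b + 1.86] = 1.8*b - 2.46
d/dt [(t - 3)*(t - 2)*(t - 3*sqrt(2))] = 3*t^2 - 10*t - 6*sqrt(2)*t + 6 + 15*sqrt(2)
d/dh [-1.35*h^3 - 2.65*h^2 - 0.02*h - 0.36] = -4.05*h^2 - 5.3*h - 0.02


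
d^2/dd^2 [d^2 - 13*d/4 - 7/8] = 2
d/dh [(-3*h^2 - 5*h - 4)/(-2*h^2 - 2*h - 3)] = (-4*h^2 + 2*h + 7)/(4*h^4 + 8*h^3 + 16*h^2 + 12*h + 9)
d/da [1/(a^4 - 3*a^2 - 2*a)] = 2*(-2*a^3 + 3*a + 1)/(a^2*(-a^3 + 3*a + 2)^2)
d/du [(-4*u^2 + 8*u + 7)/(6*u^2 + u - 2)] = (-52*u^2 - 68*u - 23)/(36*u^4 + 12*u^3 - 23*u^2 - 4*u + 4)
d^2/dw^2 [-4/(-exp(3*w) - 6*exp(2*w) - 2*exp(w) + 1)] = 4*(2*(3*exp(2*w) + 12*exp(w) + 2)^2*exp(w) - (9*exp(2*w) + 24*exp(w) + 2)*(exp(3*w) + 6*exp(2*w) + 2*exp(w) - 1))*exp(w)/(exp(3*w) + 6*exp(2*w) + 2*exp(w) - 1)^3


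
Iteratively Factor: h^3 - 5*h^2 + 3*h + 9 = (h - 3)*(h^2 - 2*h - 3) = (h - 3)*(h + 1)*(h - 3)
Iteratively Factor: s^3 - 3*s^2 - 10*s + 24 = (s - 4)*(s^2 + s - 6) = (s - 4)*(s - 2)*(s + 3)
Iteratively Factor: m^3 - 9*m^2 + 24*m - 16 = (m - 1)*(m^2 - 8*m + 16) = (m - 4)*(m - 1)*(m - 4)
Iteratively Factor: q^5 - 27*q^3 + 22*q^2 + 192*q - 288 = (q + 4)*(q^4 - 4*q^3 - 11*q^2 + 66*q - 72) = (q - 2)*(q + 4)*(q^3 - 2*q^2 - 15*q + 36) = (q - 3)*(q - 2)*(q + 4)*(q^2 + q - 12) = (q - 3)^2*(q - 2)*(q + 4)*(q + 4)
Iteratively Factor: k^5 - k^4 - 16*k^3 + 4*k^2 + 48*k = (k)*(k^4 - k^3 - 16*k^2 + 4*k + 48) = k*(k - 2)*(k^3 + k^2 - 14*k - 24) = k*(k - 2)*(k + 3)*(k^2 - 2*k - 8) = k*(k - 2)*(k + 2)*(k + 3)*(k - 4)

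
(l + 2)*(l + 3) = l^2 + 5*l + 6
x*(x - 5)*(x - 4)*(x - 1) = x^4 - 10*x^3 + 29*x^2 - 20*x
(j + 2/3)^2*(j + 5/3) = j^3 + 3*j^2 + 8*j/3 + 20/27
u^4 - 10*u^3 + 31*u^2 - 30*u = u*(u - 5)*(u - 3)*(u - 2)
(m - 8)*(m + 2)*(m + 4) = m^3 - 2*m^2 - 40*m - 64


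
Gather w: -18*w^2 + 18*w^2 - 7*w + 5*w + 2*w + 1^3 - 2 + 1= 0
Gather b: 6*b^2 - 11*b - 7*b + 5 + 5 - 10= 6*b^2 - 18*b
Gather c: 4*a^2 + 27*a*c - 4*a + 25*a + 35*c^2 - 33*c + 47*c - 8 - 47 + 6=4*a^2 + 21*a + 35*c^2 + c*(27*a + 14) - 49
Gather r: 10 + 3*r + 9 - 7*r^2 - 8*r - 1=-7*r^2 - 5*r + 18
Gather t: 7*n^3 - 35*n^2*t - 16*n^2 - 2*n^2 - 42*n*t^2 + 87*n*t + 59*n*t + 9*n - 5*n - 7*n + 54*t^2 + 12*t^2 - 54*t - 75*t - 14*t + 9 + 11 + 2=7*n^3 - 18*n^2 - 3*n + t^2*(66 - 42*n) + t*(-35*n^2 + 146*n - 143) + 22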